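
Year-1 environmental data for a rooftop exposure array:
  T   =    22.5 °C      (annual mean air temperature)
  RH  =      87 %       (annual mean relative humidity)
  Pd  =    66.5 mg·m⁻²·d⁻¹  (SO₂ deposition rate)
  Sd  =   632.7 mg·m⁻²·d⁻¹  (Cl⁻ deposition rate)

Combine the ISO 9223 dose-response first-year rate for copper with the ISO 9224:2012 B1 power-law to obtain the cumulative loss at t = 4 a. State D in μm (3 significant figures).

D(4) = 12.7 μm

copper: temperature factor f = -0.080·(12.5) = -1.0000
  Pd branch = 0.0053·Pd^0.26·e^(0.059·RH+f) = 0.9843 μm/a
  Sd branch = 0.01025·Sd^0.27·e^(0.036·RH+0.049·T) = 4.037 μm/a
  r_corr = 0.9843 + 4.037 = 5.021 μm/a
ISO 9224: D(t) = r_corr · t^b with b = 0.667 (copper, B1)
  D(4) = 5.021 × 4^0.667 = 5.021 × 2.521 = 12.66 μm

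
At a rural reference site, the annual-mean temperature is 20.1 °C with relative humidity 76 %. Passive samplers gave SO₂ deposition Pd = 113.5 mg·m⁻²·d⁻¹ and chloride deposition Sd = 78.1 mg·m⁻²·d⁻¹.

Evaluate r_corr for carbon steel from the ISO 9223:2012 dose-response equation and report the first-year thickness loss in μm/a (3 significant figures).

r_corr = 96.7 μm/a

carbon steel: f(T) = -0.054·(T−10) [T>10 °C] = -0.5454
  Pd branch = 1.77·Pd^0.52·e^(0.02·RH+f) = 54.93 μm/a
  Sd branch = 0.102·Sd^0.62·e^(0.033·RH+0.04·T) = 41.73 μm/a
  r_corr = 54.93 + 41.73 = 96.66 μm/a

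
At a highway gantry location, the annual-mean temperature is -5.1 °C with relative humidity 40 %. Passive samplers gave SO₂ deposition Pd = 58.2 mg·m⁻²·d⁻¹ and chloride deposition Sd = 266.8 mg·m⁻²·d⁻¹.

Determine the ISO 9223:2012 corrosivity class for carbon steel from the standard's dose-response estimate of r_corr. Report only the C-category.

carbon steel: T≤10 °C ⇒ hinge +0.150·(-5.1−10) = -2.2650
  SO₂ term: 1.77·58.2^0.52·exp(0.02·40-2.2650) = 3.384
  Cl⁻ term: 0.102·266.8^0.62·exp(0.033·40+0.04·-5.1) = 9.943
  r_corr = 3.384 + 9.943 = 13.33 μm/a
Category bounds: 1.3…25 μm/a bracket r_corr ⇒ C2

C2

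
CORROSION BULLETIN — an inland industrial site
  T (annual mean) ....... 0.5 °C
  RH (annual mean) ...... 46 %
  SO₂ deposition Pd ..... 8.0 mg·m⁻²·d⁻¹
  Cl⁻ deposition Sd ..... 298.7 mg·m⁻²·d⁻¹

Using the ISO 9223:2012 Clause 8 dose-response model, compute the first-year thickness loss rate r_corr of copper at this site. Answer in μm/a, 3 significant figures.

copper: T≤10 °C ⇒ hinge +0.126·(0.5−10) = -1.1970
  SO₂ term: 0.0053·8.0^0.26·exp(0.059·46-1.1970) = 0.04149
  Sd branch = 0.01025·Sd^0.27·e^(0.036·RH+0.049·T) = 0.2564 μm/a
  sum: 0.04149 + 0.2564 → r_corr = 0.2979 μm/a

r_corr = 0.298 μm/a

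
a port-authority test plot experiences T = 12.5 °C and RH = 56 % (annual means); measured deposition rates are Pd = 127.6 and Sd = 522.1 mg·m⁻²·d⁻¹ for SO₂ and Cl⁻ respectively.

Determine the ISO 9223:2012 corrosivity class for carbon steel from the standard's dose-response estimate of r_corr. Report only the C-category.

carbon steel: f(T) = -0.054·(T−10) [T>10 °C] = -0.1350
  Pd branch = 1.77·Pd^0.52·e^(0.02·RH+f) = 58.99 μm/a
  Cl⁻ term: 0.102·522.1^0.62·exp(0.033·56+0.04·12.5) = 51.68
  sum: 58.99 + 51.68 → r_corr = 110.7 μm/a
111 μm/a falls in (80, 200] for carbon steel → category C5

C5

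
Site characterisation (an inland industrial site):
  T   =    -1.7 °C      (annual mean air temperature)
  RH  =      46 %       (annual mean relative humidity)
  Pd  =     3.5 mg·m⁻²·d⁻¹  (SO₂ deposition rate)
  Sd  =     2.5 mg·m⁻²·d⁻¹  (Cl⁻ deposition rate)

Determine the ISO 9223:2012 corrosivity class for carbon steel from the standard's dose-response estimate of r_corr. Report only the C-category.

carbon steel: temperature factor f = +0.150·(-11.7) = -1.7550
  Pd branch = 1.77·Pd^0.52·e^(0.02·RH+f) = 1.473 μm/a
  Sd branch = 0.102·Sd^0.62·e^(0.033·RH+0.04·T) = 0.7674 μm/a
  r_corr = 1.473 + 0.7674 = 2.241 μm/a
ISO 9223 Table 2 (carbon steel): 1.3 < 2.24 ≤ 25 μm/a ⇒ C2

C2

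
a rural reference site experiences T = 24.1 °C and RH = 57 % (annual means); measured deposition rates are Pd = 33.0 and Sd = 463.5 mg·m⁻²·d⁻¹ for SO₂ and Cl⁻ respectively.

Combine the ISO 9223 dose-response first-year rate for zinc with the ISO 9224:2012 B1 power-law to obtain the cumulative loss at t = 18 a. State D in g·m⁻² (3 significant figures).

D(18) = 553 g·m⁻²

zinc: f(T) = -0.071·(T−10) [T>10 °C] = -1.0011
  SO₂ term: 0.0129·33.0^0.44·exp(0.046·57-1.0011) = 0.3039
  Cl⁻ term: 0.0175·463.5^0.57·exp(0.008·57+0.085·24.1) = 7.086
  sum: 0.3039 + 7.086 → r_corr = 7.389 μm/a
Long-term exponent b (ISO 9224 Table 2, B1) = 0.813
  D(18) = 7.389 × 18^0.813 = 7.389 × 10.48 = 77.47 μm
  Mass loss = 77.47 μm × 7.14 g/cm³ = 553.2 g·m⁻²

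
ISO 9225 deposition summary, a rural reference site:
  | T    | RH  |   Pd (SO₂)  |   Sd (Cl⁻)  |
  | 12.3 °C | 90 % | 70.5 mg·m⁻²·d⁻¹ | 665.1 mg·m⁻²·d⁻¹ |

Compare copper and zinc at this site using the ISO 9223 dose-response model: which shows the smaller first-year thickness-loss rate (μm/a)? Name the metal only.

copper: T>10 °C ⇒ hinge -0.080·(12.3−10) = -0.1840
  sulphur-dioxide contribution → 2.698 μm/a
  chloride contribution → 2.765 μm/a
  total first-year rate 5.463 μm/a
zinc: temperature factor f = -0.071·(2.3) = -0.1633
  sulphur-dioxide contribution → 4.476 μm/a
  chloride contribution → 4.157 μm/a
  ⇒ r_corr(zinc) = 8.633 μm/a
Ordering by μm/a: zinc (8.63) > copper (5.46)

copper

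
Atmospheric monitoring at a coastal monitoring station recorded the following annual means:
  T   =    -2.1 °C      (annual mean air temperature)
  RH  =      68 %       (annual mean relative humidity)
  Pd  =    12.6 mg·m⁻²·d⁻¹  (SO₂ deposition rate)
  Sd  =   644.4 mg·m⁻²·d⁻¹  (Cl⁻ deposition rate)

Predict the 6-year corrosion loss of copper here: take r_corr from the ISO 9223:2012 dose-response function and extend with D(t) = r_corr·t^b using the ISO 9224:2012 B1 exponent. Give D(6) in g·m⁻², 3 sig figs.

D(6) = 21.8 g·m⁻²

copper: temperature factor f = +0.126·(-12.1) = -1.5246
  SO₂ term: 0.0053·12.6^0.26·exp(0.059·68-1.5246) = 0.1232
  Cl⁻ term: 0.01025·644.4^0.27·exp(0.036·68+0.049·-2.1) = 0.6133
  r_corr = 0.1232 + 0.6133 = 0.7365 μm/a
Long-term exponent b (ISO 9224 Table 2, B1) = 0.667
  D(6) = 0.7365 × 6^0.667 = 0.7365 × 3.304 = 2.433 μm
  Mass loss = 2.433 μm × 8.96 g/cm³ = 21.8 g·m⁻²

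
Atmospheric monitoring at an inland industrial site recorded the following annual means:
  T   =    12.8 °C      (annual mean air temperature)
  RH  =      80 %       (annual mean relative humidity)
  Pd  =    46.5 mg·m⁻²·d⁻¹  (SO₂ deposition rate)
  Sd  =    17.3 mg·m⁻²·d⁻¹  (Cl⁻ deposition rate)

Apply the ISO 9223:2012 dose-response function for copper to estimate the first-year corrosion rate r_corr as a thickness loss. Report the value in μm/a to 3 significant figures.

r_corr = 2.03 μm/a

copper: T>10 °C ⇒ hinge -0.080·(12.8−10) = -0.2240
  SO₂ term: 0.0053·46.5^0.26·exp(0.059·80-0.2240) = 1.289
  Sd branch = 0.01025·Sd^0.27·e^(0.036·RH+0.049·T) = 0.7382 μm/a
  r_corr = 1.289 + 0.7382 = 2.028 μm/a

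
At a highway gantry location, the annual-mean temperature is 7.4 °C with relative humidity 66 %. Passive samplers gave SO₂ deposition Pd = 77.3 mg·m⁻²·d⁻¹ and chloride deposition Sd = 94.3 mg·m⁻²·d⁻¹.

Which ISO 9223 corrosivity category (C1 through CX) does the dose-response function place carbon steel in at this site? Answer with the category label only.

carbon steel: T≤10 °C ⇒ hinge +0.150·(7.4−10) = -0.3900
  Pd branch = 1.77·Pd^0.52·e^(0.02·RH+f) = 43.02 μm/a
  Sd branch = 0.102·Sd^0.62·e^(0.033·RH+0.04·T) = 20.29 μm/a
  r_corr = 43.02 + 20.29 = 63.31 μm/a
ISO 9223 Table 2 (carbon steel): 50 < 63.3 ≤ 80 μm/a ⇒ C4

C4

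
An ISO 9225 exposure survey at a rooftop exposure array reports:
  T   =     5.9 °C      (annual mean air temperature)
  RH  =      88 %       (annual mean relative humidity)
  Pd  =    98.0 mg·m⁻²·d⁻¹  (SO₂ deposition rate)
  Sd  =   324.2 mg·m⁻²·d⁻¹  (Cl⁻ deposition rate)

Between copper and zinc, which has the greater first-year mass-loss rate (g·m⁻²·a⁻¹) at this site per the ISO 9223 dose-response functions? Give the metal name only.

zinc

copper: T≤10 °C ⇒ hinge +0.126·(5.9−10) = -0.5166
  SO₂ term: 0.0053·98.0^0.26·exp(0.059·88-0.5166) = 1.873
  Cl⁻ term: 0.01025·324.2^0.27·exp(0.036·88+0.049·5.9) = 1.549
  r_corr = 1.873 + 1.549 = 3.422 μm/a
  mass loss = 3.422 μm/a × 8.96 g/cm³ = 30.66 g·m⁻²·a⁻¹
zinc: temperature factor f = +0.038·(-4.1) = -0.1558
  Pd branch = 0.0129·Pd^0.44·e^(0.046·RH+f) = 4.754 μm/a
  Cl⁻ term: 0.0175·324.2^0.57·exp(0.008·88+0.085·5.9) = 1.577
  sum: 4.754 + 1.577 → r_corr = 6.331 μm/a
  mass loss = 6.331 μm/a × 7.14 g/cm³ = 45.2 g·m⁻²·a⁻¹
Ordering by g·m⁻²·a⁻¹: zinc (45.2) > copper (30.7)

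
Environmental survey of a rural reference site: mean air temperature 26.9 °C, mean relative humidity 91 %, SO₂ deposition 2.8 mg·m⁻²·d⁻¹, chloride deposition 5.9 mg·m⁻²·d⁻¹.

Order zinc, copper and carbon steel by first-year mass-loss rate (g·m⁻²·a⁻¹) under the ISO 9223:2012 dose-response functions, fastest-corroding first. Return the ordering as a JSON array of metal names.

["carbon steel", "copper", "zinc"]

zinc: T>10 °C ⇒ hinge -0.071·(26.9−10) = -1.1999
  SO₂ term: 0.0129·2.8^0.44·exp(0.046·91-1.1999) = 0.402
  Cl⁻ term: 0.0175·5.9^0.57·exp(0.008·91+0.085·26.9) = 0.9809
  r_corr = 0.402 + 0.9809 = 1.383 μm/a
  mass loss = 1.383 μm/a × 7.14 g/cm³ = 9.873 g·m⁻²·a⁻¹
copper: T>10 °C ⇒ hinge -0.080·(26.9−10) = -1.3520
  Pd branch = 0.0053·Pd^0.26·e^(0.059·RH+f) = 0.3847 μm/a
  Cl⁻ term: 0.01025·5.9^0.27·exp(0.036·91+0.049·26.9) = 1.637
  sum: 0.3847 + 1.637 → r_corr = 2.022 μm/a
  mass loss = 2.022 μm/a × 8.96 g/cm³ = 18.11 g·m⁻²·a⁻¹
carbon steel: f(T) = -0.054·(T−10) [T>10 °C] = -0.9126
  SO₂ term: 1.77·2.8^0.52·exp(0.02·91-0.9126) = 7.492
  Sd branch = 0.102·Sd^0.62·e^(0.033·RH+0.04·T) = 18.11 μm/a
  r_corr = 7.492 + 18.11 = 25.61 μm/a
  mass loss = 25.61 μm/a × 7.85 g/cm³ = 201 g·m⁻²·a⁻¹
Ordering by g·m⁻²·a⁻¹: carbon steel (201) > copper (18.1) > zinc (9.87)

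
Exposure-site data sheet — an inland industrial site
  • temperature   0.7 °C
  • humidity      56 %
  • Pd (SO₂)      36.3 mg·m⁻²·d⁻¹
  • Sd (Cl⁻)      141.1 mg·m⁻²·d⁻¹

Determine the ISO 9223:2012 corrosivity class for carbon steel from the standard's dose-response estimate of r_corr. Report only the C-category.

C2

carbon steel: f(T) = +0.150·(T−10) [T≤10 °C] = -1.3950
  Pd branch = 1.77·Pd^0.52·e^(0.02·RH+f) = 8.703 μm/a
  Cl⁻ term: 0.102·141.1^0.62·exp(0.033·56+0.04·0.7) = 14.32
  r_corr = 8.703 + 14.32 = 23.03 μm/a
23 μm/a falls in (1.3, 25] for carbon steel → category C2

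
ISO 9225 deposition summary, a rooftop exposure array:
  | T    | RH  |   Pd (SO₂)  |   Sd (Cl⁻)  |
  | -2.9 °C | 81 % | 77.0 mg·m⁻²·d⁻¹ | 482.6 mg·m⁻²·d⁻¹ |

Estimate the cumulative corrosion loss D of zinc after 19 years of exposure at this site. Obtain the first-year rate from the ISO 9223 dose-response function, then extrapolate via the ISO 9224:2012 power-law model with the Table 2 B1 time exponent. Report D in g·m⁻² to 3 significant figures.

zinc: temperature factor f = +0.038·(-12.9) = -0.4902
  sulphur-dioxide contribution → 2.218 μm/a
  chloride contribution → 0.8852 μm/a
  total first-year rate 3.103 μm/a
Power-law: D(19) = r_corr · 19^0.813
  D(19) = 3.103 × 19^0.813 = 3.103 × 10.96 = 34 μm
  Mass loss = 34 μm × 7.14 g/cm³ = 242.7 g·m⁻²

D(19) = 243 g·m⁻²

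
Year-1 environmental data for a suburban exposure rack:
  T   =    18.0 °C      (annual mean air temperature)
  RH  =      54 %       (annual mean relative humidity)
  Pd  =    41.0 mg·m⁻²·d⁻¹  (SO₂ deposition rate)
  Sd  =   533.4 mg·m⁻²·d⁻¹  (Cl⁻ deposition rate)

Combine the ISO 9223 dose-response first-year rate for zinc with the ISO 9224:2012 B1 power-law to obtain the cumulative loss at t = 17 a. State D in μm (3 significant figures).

zinc: T>10 °C ⇒ hinge -0.071·(18.0−10) = -0.5680
  Pd branch = 0.0129·Pd^0.44·e^(0.046·RH+f) = 0.4491 μm/a
  Cl⁻ term: 0.0175·533.4^0.57·exp(0.008·54+0.085·18.0) = 4.462
  r_corr = 0.4491 + 4.462 = 4.911 μm/a
ISO 9224: D(t) = r_corr · t^b with b = 0.813 (zinc, B1)
  D(17) = 4.911 × 17^0.813 = 4.911 × 10.01 = 49.15 μm

D(17) = 49.2 μm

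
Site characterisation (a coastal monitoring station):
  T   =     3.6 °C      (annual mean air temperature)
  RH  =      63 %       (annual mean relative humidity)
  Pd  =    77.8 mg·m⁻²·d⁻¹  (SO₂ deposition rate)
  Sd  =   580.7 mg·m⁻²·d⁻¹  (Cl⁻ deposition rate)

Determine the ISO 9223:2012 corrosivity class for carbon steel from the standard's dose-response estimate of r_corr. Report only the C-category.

carbon steel: temperature factor f = +0.150·(-6.4) = -0.9600
  Pd branch = 1.77·Pd^0.52·e^(0.02·RH+f) = 22.99 μm/a
  Sd branch = 0.102·Sd^0.62·e^(0.033·RH+0.04·T) = 48.72 μm/a
  r_corr = 22.99 + 48.72 = 71.71 μm/a
ISO 9223 Table 2 (carbon steel): 50 < 71.7 ≤ 80 μm/a ⇒ C4

C4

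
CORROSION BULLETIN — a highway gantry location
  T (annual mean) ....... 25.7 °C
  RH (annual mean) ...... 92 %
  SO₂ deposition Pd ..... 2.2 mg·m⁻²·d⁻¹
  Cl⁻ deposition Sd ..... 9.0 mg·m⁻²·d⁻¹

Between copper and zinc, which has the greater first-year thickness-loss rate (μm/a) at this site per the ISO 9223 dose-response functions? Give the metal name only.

copper: temperature factor f = -0.080·(15.7) = -1.2560
  SO₂ term: 0.0053·2.2^0.26·exp(0.059·92-1.2560) = 0.4219
  Cl⁻ term: 0.01025·9.0^0.27·exp(0.036·92+0.049·25.7) = 1.793
  r_corr = 0.4219 + 1.793 = 2.215 μm/a
zinc: f(T) = -0.071·(T−10) [T>10 °C] = -1.1147
  SO₂ term: 0.0129·2.2^0.44·exp(0.046·92-1.1147) = 0.4122
  Cl⁻ term: 0.0175·9.0^0.57·exp(0.008·92+0.085·25.7) = 1.136
  r_corr = 0.4122 + 1.136 = 1.548 μm/a
Ordering by μm/a: copper (2.22) > zinc (1.55)

copper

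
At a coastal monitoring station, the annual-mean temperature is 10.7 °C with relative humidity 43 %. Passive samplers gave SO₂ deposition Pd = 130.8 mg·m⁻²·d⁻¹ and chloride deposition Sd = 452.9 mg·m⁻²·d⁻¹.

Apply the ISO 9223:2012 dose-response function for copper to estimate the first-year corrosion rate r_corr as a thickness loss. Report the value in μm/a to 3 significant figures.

copper: T>10 °C ⇒ hinge -0.080·(10.7−10) = -0.0560
  SO₂ term: 0.0053·130.8^0.26·exp(0.059·43-0.0560) = 0.2249
  Cl⁻ term: 0.01025·452.9^0.27·exp(0.036·43+0.049·10.7) = 0.4245
  sum: 0.2249 + 0.4245 → r_corr = 0.6494 μm/a

r_corr = 0.649 μm/a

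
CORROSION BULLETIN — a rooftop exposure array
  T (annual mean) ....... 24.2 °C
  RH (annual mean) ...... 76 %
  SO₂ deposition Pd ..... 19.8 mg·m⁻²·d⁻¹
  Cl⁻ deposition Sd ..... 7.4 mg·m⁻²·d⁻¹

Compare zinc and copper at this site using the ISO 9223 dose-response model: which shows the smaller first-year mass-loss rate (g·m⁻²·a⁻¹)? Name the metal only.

zinc

zinc: T>10 °C ⇒ hinge -0.071·(24.2−10) = -1.0082
  Pd branch = 0.0129·Pd^0.44·e^(0.046·RH+f) = 0.5775 μm/a
  Cl⁻ term: 0.0175·7.4^0.57·exp(0.008·76+0.085·24.2) = 0.7869
  sum: 0.5775 + 0.7869 → r_corr = 1.364 μm/a
  mass loss = 1.364 μm/a × 7.14 g/cm³ = 9.742 g·m⁻²·a⁻¹
copper: f(T) = -0.080·(T−10) [T>10 °C] = -1.1360
  Pd branch = 0.0053·Pd^0.26·e^(0.059·RH+f) = 0.3277 μm/a
  Sd branch = 0.01025·Sd^0.27·e^(0.036·RH+0.049·T) = 0.8884 μm/a
  r_corr = 0.3277 + 0.8884 = 1.216 μm/a
  mass loss = 1.216 μm/a × 8.96 g/cm³ = 10.9 g·m⁻²·a⁻¹
Ordering by g·m⁻²·a⁻¹: copper (10.9) > zinc (9.74)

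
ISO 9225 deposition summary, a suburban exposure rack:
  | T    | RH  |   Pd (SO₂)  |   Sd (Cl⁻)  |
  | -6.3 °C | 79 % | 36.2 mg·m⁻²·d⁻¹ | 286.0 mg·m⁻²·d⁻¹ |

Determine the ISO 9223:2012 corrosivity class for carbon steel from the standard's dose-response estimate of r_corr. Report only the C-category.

C3

carbon steel: f(T) = +0.150·(T−10) [T≤10 °C] = -2.4450
  Pd branch = 1.77·Pd^0.52·e^(0.02·RH+f) = 4.818 μm/a
  Sd branch = 0.102·Sd^0.62·e^(0.033·RH+0.04·T) = 35.84 μm/a
  r_corr = 4.818 + 35.84 = 40.65 μm/a
40.7 μm/a falls in (25, 50] for carbon steel → category C3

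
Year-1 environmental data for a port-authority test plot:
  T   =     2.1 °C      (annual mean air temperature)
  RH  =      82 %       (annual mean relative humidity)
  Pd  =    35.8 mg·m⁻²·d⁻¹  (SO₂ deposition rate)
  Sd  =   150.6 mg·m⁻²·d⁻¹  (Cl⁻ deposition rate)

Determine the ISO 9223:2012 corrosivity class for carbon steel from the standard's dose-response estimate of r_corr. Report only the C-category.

carbon steel: temperature factor f = +0.150·(-7.9) = -1.1850
  SO₂ term: 1.77·35.8^0.52·exp(0.02·82-1.1850) = 17.93
  Cl⁻ term: 0.102·150.6^0.62·exp(0.033·82+0.04·2.1) = 37.2
  sum: 17.93 + 37.2 → r_corr = 55.13 μm/a
55.1 μm/a falls in (50, 80] for carbon steel → category C4

C4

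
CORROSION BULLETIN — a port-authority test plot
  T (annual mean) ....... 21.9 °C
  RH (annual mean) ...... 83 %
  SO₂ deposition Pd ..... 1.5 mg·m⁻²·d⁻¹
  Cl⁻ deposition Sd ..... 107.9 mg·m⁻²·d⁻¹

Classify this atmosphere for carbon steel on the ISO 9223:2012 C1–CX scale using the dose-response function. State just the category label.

carbon steel: f(T) = -0.054·(T−10) [T>10 °C] = -0.6426
  SO₂ term: 1.77·1.5^0.52·exp(0.02·83-0.6426) = 6.045
  Cl⁻ term: 0.102·107.9^0.62·exp(0.033·83+0.04·21.9) = 69.03
  r_corr = 6.045 + 69.03 = 75.08 μm/a
ISO 9223 Table 2 (carbon steel): 50 < 75.1 ≤ 80 μm/a ⇒ C4

C4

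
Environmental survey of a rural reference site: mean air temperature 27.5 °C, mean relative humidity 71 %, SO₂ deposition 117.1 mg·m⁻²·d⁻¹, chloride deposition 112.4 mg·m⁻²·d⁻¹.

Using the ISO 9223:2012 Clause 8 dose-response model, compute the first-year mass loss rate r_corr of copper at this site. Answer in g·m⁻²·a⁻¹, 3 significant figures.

r_corr = 19.0 g·m⁻²·a⁻¹

copper: temperature factor f = -0.080·(17.5) = -1.4000
  sulphur-dioxide contribution → 0.2974 μm/a
  chloride contribution → 1.818 μm/a
  ⇒ r_corr(copper) = 2.116 μm/a
Convert to mass loss: 2.116 μm/a × 8.96 g/cm³ = 18.96 g·m⁻²·a⁻¹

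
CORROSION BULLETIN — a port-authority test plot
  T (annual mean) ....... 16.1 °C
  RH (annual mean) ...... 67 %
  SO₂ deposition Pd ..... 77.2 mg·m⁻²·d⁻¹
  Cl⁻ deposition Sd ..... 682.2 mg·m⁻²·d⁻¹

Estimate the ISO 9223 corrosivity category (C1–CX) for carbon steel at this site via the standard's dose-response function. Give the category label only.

C5

carbon steel: f(T) = -0.054·(T−10) [T>10 °C] = -0.3294
  sulphur-dioxide contribution → 46.6 μm/a
  chloride contribution → 101.3 μm/a
  ⇒ r_corr(carbon steel) = 147.9 μm/a
Category bounds: 80…200 μm/a bracket r_corr ⇒ C5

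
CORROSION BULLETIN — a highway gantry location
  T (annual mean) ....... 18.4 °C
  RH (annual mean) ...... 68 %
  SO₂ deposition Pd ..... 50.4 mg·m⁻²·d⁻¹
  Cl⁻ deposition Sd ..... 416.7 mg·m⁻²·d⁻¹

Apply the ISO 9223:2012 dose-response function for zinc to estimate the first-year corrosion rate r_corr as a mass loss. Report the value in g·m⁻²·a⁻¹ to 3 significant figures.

r_corr = 38.5 g·m⁻²·a⁻¹

zinc: temperature factor f = -0.071·(8.4) = -0.5964
  SO₂ term: 0.0129·50.4^0.44·exp(0.046·68-0.5964) = 0.9102
  Cl⁻ term: 0.0175·416.7^0.57·exp(0.008·68+0.085·18.4) = 4.486
  sum: 0.9102 + 4.486 → r_corr = 5.396 μm/a
Convert to mass loss: 5.396 μm/a × 7.14 g/cm³ = 38.53 g·m⁻²·a⁻¹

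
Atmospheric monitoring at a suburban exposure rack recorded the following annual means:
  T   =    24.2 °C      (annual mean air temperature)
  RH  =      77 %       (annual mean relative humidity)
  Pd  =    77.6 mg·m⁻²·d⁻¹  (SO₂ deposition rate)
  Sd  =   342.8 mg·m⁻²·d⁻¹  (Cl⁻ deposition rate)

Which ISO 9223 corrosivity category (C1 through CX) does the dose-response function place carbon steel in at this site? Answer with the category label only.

carbon steel: f(T) = -0.054·(T−10) [T>10 °C] = -0.7668
  sulphur-dioxide contribution → 36.86 μm/a
  chloride contribution → 127.1 μm/a
  total first-year rate 164 μm/a
164 μm/a falls in (80, 200] for carbon steel → category C5

C5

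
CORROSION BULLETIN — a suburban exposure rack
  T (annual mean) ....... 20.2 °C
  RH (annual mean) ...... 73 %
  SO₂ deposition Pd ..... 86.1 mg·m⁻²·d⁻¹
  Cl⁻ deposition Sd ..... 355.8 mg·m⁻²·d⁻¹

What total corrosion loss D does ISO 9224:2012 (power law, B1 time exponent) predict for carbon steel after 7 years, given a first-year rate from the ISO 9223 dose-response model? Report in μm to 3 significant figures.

carbon steel: temperature factor f = -0.054·(10.2) = -0.5508
  sulphur-dioxide contribution → 44.57 μm/a
  chloride contribution → 97.16 μm/a
  ⇒ r_corr(carbon steel) = 141.7 μm/a
ISO 9224: D(t) = r_corr · t^b with b = 0.523 (carbon steel, B1)
  D(7) = 141.7 × 7^0.523 = 141.7 × 2.767 = 392.1 μm

D(7) = 392 μm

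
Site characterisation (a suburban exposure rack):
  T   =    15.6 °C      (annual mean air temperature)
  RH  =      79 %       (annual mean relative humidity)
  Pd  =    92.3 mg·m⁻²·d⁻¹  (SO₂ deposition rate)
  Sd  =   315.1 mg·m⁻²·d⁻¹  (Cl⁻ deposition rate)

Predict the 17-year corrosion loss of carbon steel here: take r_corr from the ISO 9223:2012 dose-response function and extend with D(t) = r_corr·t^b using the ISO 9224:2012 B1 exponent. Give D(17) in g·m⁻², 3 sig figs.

D(17) = 5.46e+03 g·m⁻²

carbon steel: temperature factor f = -0.054·(5.6) = -0.3024
  sulphur-dioxide contribution → 66.79 μm/a
  chloride contribution → 91.38 μm/a
  ⇒ r_corr(carbon steel) = 158.2 μm/a
ISO 9224: D(t) = r_corr · t^b with b = 0.523 (carbon steel, B1)
  D(17) = 158.2 × 17^0.523 = 158.2 × 4.401 = 696.1 μm
  Mass loss = 696.1 μm × 7.85 g/cm³ = 5464 g·m⁻²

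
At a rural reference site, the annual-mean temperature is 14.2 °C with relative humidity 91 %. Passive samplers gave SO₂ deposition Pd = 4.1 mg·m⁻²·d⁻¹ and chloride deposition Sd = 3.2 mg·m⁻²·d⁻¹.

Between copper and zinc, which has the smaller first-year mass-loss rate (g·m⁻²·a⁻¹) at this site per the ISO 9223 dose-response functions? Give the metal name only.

zinc

copper: temperature factor f = -0.080·(4.2) = -0.3360
  sulphur-dioxide contribution → 1.173 μm/a
  chloride contribution → 0.7448 μm/a
  ⇒ r_corr(copper) = 1.918 μm/a
  mass loss = 1.918 μm/a × 8.96 g/cm³ = 17.19 g·m⁻²·a⁻¹
zinc: T>10 °C ⇒ hinge -0.071·(14.2−10) = -0.2982
  sulphur-dioxide contribution → 1.171 μm/a
  chloride contribution → 0.2351 μm/a
  total first-year rate 1.406 μm/a
  mass loss = 1.406 μm/a × 7.14 g/cm³ = 10.04 g·m⁻²·a⁻¹
Ordering by g·m⁻²·a⁻¹: copper (17.2) > zinc (10)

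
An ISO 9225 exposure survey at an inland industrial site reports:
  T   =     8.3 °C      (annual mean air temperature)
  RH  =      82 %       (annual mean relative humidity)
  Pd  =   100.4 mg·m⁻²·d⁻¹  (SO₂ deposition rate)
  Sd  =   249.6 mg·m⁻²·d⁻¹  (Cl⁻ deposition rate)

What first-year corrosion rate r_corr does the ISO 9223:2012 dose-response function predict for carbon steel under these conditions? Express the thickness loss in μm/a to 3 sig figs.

carbon steel: f(T) = +0.150·(T−10) [T≤10 °C] = -0.2550
  Pd branch = 1.77·Pd^0.52·e^(0.02·RH+f) = 77.69 μm/a
  Cl⁻ term: 0.102·249.6^0.62·exp(0.033·82+0.04·8.3) = 65.2
  r_corr = 77.69 + 65.2 = 142.9 μm/a

r_corr = 143 μm/a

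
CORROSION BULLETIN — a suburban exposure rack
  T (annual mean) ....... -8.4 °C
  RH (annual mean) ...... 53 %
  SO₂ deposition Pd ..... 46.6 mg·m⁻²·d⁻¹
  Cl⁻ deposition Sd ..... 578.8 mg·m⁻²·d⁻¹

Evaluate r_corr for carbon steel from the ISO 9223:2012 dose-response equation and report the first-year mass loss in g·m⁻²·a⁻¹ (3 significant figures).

r_corr = 188 g·m⁻²·a⁻¹

carbon steel: f(T) = +0.150·(T−10) [T≤10 °C] = -2.7600
  sulphur-dioxide contribution → 2.384 μm/a
  chloride contribution → 21.63 μm/a
  ⇒ r_corr(carbon steel) = 24.01 μm/a
Convert to mass loss: 24.01 μm/a × 7.85 g/cm³ = 188.5 g·m⁻²·a⁻¹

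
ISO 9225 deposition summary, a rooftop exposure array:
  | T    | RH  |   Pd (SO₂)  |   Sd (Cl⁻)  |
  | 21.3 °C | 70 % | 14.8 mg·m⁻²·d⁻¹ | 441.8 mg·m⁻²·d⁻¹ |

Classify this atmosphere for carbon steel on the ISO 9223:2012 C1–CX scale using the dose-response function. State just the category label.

C5

carbon steel: T>10 °C ⇒ hinge -0.054·(21.3−10) = -0.6102
  SO₂ term: 1.77·14.8^0.52·exp(0.02·70-0.6102) = 15.83
  Sd branch = 0.102·Sd^0.62·e^(0.033·RH+0.04·T) = 105.2 μm/a
  sum: 15.83 + 105.2 → r_corr = 121 μm/a
Category bounds: 80…200 μm/a bracket r_corr ⇒ C5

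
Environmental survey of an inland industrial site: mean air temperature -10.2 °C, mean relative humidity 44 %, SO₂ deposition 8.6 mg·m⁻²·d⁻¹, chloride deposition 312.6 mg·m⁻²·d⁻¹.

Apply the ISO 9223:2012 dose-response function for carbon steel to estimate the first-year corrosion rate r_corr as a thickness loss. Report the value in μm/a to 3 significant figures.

r_corr = 10.8 μm/a

carbon steel: f(T) = +0.150·(T−10) [T≤10 °C] = -3.0300
  SO₂ term: 1.77·8.6^0.52·exp(0.02·44-3.0300) = 0.6312
  Cl⁻ term: 0.102·312.6^0.62·exp(0.033·44+0.04·-10.2) = 10.21
  r_corr = 0.6312 + 10.21 = 10.84 μm/a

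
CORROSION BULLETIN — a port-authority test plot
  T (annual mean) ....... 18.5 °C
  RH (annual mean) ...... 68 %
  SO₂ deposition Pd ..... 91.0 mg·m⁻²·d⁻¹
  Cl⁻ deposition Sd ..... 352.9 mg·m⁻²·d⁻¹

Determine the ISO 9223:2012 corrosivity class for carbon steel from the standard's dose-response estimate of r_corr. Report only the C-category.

C5

carbon steel: T>10 °C ⇒ hinge -0.054·(18.5−10) = -0.4590
  sulphur-dioxide contribution → 45.5 μm/a
  chloride contribution → 76.57 μm/a
  ⇒ r_corr(carbon steel) = 122.1 μm/a
122 μm/a falls in (80, 200] for carbon steel → category C5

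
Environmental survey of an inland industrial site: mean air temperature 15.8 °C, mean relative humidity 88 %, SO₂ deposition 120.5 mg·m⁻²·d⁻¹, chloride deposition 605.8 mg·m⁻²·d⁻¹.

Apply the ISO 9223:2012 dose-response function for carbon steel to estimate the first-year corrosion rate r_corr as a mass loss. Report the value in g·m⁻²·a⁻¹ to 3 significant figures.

r_corr = 2.17e+03 g·m⁻²·a⁻¹

carbon steel: f(T) = -0.054·(T−10) [T>10 °C] = -0.3132
  Pd branch = 1.77·Pd^0.52·e^(0.02·RH+f) = 90.87 μm/a
  Sd branch = 0.102·Sd^0.62·e^(0.033·RH+0.04·T) = 185.9 μm/a
  r_corr = 90.87 + 185.9 = 276.8 μm/a
Convert to mass loss: 276.8 μm/a × 7.85 g/cm³ = 2173 g·m⁻²·a⁻¹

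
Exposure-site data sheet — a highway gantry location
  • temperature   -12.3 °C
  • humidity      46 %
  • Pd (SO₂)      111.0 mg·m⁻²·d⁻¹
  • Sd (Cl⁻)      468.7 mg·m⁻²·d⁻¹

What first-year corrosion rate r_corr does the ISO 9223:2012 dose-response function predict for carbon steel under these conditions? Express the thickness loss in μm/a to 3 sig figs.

carbon steel: temperature factor f = +0.150·(-22.3) = -3.3450
  Pd branch = 1.77·Pd^0.52·e^(0.02·RH+f) = 1.813 μm/a
  Sd branch = 0.102·Sd^0.62·e^(0.033·RH+0.04·T) = 12.89 μm/a
  r_corr = 1.813 + 12.89 = 14.7 μm/a

r_corr = 14.7 μm/a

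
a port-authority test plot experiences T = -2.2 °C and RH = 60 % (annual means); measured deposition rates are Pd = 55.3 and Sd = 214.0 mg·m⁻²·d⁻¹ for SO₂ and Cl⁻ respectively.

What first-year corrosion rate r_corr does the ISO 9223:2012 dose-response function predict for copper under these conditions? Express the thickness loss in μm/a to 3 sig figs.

copper: T≤10 °C ⇒ hinge +0.126·(-2.2−10) = -1.5372
  SO₂ term: 0.0053·55.3^0.26·exp(0.059·60-1.5372) = 0.1115
  Cl⁻ term: 0.01025·214.0^0.27·exp(0.036·60+0.049·-2.2) = 0.3398
  r_corr = 0.1115 + 0.3398 = 0.4513 μm/a

r_corr = 0.451 μm/a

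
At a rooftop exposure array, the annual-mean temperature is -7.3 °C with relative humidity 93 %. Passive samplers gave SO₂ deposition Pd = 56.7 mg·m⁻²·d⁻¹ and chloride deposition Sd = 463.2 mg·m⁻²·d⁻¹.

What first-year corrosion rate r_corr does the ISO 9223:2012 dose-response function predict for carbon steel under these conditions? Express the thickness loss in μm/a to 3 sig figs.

carbon steel: T≤10 °C ⇒ hinge +0.150·(-7.3−10) = -2.5950
  Pd branch = 1.77·Pd^0.52·e^(0.02·RH+f) = 6.928 μm/a
  Cl⁻ term: 0.102·463.2^0.62·exp(0.033·93+0.04·-7.3) = 73.69
  sum: 6.928 + 73.69 → r_corr = 80.62 μm/a

r_corr = 80.6 μm/a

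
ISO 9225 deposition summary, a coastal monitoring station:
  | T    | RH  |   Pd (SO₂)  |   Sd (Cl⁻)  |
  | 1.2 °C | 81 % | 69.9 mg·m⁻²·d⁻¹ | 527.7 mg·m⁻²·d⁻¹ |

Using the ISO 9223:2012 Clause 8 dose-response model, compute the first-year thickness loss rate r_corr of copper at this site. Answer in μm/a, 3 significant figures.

r_corr = 1.72 μm/a

copper: f(T) = +0.126·(T−10) [T≤10 °C] = -1.1088
  Pd branch = 0.0053·Pd^0.26·e^(0.059·RH+f) = 0.6278 μm/a
  Sd branch = 0.01025·Sd^0.27·e^(0.036·RH+0.049·T) = 1.091 μm/a
  r_corr = 0.6278 + 1.091 = 1.718 μm/a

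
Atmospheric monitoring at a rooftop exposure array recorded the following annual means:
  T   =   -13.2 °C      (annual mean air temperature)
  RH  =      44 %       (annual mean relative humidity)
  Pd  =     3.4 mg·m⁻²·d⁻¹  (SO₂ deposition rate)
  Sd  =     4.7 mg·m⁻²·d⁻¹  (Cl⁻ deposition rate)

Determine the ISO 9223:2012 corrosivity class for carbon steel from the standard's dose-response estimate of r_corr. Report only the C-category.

carbon steel: f(T) = +0.150·(T−10) [T≤10 °C] = -3.4800
  SO₂ term: 1.77·3.4^0.52·exp(0.02·44-3.4800) = 0.2484
  Sd branch = 0.102·Sd^0.62·e^(0.033·RH+0.04·T) = 0.6708 μm/a
  r_corr = 0.2484 + 0.6708 = 0.9192 μm/a
ISO 9223 Table 2 (carbon steel): 0 < 0.919 ≤ 1.3 μm/a ⇒ C1

C1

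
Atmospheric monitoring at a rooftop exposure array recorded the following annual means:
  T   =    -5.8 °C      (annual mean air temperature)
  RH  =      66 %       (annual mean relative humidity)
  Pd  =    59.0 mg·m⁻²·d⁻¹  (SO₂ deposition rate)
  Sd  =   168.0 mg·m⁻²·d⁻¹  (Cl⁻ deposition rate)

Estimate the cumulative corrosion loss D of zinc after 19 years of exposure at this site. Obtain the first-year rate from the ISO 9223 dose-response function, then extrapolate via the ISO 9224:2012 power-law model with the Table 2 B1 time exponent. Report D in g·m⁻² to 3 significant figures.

D(19) = 95.6 g·m⁻²

zinc: f(T) = +0.038·(T−10) [T≤10 °C] = -0.6004
  sulphur-dioxide contribution → 0.8862 μm/a
  chloride contribution → 0.3363 μm/a
  ⇒ r_corr(zinc) = 1.222 μm/a
Long-term exponent b (ISO 9224 Table 2, B1) = 0.813
  D(19) = 1.222 × 19^0.813 = 1.222 × 10.96 = 13.39 μm
  Mass loss = 13.39 μm × 7.14 g/cm³ = 95.62 g·m⁻²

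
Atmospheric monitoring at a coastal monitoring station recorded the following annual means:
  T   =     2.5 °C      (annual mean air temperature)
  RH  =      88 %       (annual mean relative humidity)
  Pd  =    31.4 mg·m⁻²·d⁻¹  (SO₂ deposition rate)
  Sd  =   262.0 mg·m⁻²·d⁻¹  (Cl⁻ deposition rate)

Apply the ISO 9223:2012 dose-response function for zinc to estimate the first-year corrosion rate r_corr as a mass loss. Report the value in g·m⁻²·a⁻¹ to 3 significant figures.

zinc: f(T) = +0.038·(T−10) [T≤10 °C] = -0.2850
  sulphur-dioxide contribution → 2.532 μm/a
  chloride contribution → 1.046 μm/a
  ⇒ r_corr(zinc) = 3.578 μm/a
Convert to mass loss: 3.578 μm/a × 7.14 g/cm³ = 25.55 g·m⁻²·a⁻¹

r_corr = 25.5 g·m⁻²·a⁻¹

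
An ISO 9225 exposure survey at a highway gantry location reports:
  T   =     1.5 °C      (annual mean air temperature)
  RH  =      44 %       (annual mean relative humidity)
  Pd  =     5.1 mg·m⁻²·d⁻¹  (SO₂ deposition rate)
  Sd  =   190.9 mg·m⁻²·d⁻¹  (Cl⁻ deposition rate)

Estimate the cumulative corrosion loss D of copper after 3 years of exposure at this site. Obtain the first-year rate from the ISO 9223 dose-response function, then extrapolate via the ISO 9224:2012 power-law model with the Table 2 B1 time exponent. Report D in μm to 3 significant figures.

copper: f(T) = +0.126·(T−10) [T≤10 °C] = -1.0710
  sulphur-dioxide contribution → 0.0372 μm/a
  chloride contribution → 0.222 μm/a
  ⇒ r_corr(copper) = 0.2592 μm/a
ISO 9224: D(t) = r_corr · t^b with b = 0.667 (copper, B1)
  D(3) = 0.2592 × 3^0.667 = 0.2592 × 2.081 = 0.5394 μm

D(3) = 0.539 μm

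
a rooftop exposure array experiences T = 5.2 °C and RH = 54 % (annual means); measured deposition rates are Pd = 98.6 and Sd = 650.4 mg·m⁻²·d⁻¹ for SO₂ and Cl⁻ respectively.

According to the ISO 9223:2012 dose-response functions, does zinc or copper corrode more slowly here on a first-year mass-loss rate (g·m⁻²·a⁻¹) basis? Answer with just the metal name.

zinc: T≤10 °C ⇒ hinge +0.038·(5.2−10) = -0.1824
  Pd branch = 0.0129·Pd^0.44·e^(0.046·RH+f) = 0.9716 μm/a
  Sd branch = 0.0175·Sd^0.57·e^(0.008·RH+0.085·T) = 1.683 μm/a
  r_corr = 0.9716 + 1.683 = 2.655 μm/a
  mass loss = 2.655 μm/a × 7.14 g/cm³ = 18.95 g·m⁻²·a⁻¹
copper: T≤10 °C ⇒ hinge +0.126·(5.2−10) = -0.6048
  Pd branch = 0.0053·Pd^0.26·e^(0.059·RH+f) = 0.231 μm/a
  Sd branch = 0.01025·Sd^0.27·e^(0.036·RH+0.049·T) = 0.5311 μm/a
  sum: 0.231 + 0.5311 → r_corr = 0.7622 μm/a
  mass loss = 0.7622 μm/a × 8.96 g/cm³ = 6.829 g·m⁻²·a⁻¹
Ordering by g·m⁻²·a⁻¹: zinc (19) > copper (6.83)

copper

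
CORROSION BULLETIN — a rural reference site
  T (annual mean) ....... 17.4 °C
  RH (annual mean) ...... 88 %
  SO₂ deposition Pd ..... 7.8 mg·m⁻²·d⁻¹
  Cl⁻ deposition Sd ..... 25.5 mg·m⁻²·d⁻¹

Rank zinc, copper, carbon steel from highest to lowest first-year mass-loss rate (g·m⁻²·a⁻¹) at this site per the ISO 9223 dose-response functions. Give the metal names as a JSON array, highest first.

zinc: T>10 °C ⇒ hinge -0.071·(17.4−10) = -0.5254
  SO₂ term: 0.0129·7.8^0.44·exp(0.046·88-0.5254) = 1.079
  Cl⁻ term: 0.0175·25.5^0.57·exp(0.008·88+0.085·17.4) = 0.9836
  sum: 1.079 + 0.9836 → r_corr = 2.062 μm/a
  mass loss = 2.062 μm/a × 7.14 g/cm³ = 14.73 g·m⁻²·a⁻¹
copper: temperature factor f = -0.080·(7.4) = -0.5920
  SO₂ term: 0.0053·7.8^0.26·exp(0.059·88-0.5920) = 0.8994
  Cl⁻ term: 0.01025·25.5^0.27·exp(0.036·88+0.049·17.4) = 1.37
  sum: 0.8994 + 1.37 → r_corr = 2.269 μm/a
  mass loss = 2.269 μm/a × 8.96 g/cm³ = 20.33 g·m⁻²·a⁻¹
carbon steel: f(T) = -0.054·(T−10) [T>10 °C] = -0.3996
  Pd branch = 1.77·Pd^0.52·e^(0.02·RH+f) = 20.08 μm/a
  Sd branch = 0.102·Sd^0.62·e^(0.033·RH+0.04·T) = 27.8 μm/a
  r_corr = 20.08 + 27.8 = 47.88 μm/a
  mass loss = 47.88 μm/a × 7.85 g/cm³ = 375.9 g·m⁻²·a⁻¹
Ordering by g·m⁻²·a⁻¹: carbon steel (376) > copper (20.3) > zinc (14.7)

["carbon steel", "copper", "zinc"]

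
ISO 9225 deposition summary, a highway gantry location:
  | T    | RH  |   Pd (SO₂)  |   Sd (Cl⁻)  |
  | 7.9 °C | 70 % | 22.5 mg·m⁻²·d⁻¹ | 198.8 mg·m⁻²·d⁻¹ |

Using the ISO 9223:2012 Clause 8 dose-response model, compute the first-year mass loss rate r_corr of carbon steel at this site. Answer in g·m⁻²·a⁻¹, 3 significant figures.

carbon steel: T≤10 °C ⇒ hinge +0.150·(7.9−10) = -0.3150
  SO₂ term: 1.77·22.5^0.52·exp(0.02·70-0.3150) = 26.44
  Sd branch = 0.102·Sd^0.62·e^(0.033·RH+0.04·T) = 37.5 μm/a
  sum: 26.44 + 37.5 → r_corr = 63.95 μm/a
Convert to mass loss: 63.95 μm/a × 7.85 g/cm³ = 502 g·m⁻²·a⁻¹

r_corr = 502 g·m⁻²·a⁻¹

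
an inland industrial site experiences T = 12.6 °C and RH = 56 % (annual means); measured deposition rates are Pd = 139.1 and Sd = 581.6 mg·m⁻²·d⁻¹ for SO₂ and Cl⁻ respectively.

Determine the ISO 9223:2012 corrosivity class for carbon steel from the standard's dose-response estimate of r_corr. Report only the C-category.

carbon steel: temperature factor f = -0.054·(2.6) = -0.1404
  SO₂ term: 1.77·139.1^0.52·exp(0.02·56-0.1404) = 61.37
  Sd branch = 0.102·Sd^0.62·e^(0.033·RH+0.04·T) = 55.48 μm/a
  sum: 61.37 + 55.48 → r_corr = 116.8 μm/a
117 μm/a falls in (80, 200] for carbon steel → category C5

C5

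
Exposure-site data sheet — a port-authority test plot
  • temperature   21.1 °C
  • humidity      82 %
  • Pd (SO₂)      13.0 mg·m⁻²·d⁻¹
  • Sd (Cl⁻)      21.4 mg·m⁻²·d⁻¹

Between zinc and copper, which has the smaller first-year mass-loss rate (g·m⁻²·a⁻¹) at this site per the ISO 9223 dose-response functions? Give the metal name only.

zinc: f(T) = -0.071·(T−10) [T>10 °C] = -0.7881
  Pd branch = 0.0129·Pd^0.44·e^(0.046·RH+f) = 0.7882 μm/a
  Cl⁻ term: 0.0175·21.4^0.57·exp(0.008·82+0.085·21.1) = 1.162
  sum: 0.7882 + 1.162 → r_corr = 1.95 μm/a
  mass loss = 1.95 μm/a × 7.14 g/cm³ = 13.92 g·m⁻²·a⁻¹
copper: f(T) = -0.080·(T−10) [T>10 °C] = -0.8880
  SO₂ term: 0.0053·13.0^0.26·exp(0.059·82-0.8880) = 0.5362
  Cl⁻ term: 0.01025·21.4^0.27·exp(0.036·82+0.049·21.1) = 1.262
  r_corr = 0.5362 + 1.262 = 1.798 μm/a
  mass loss = 1.798 μm/a × 8.96 g/cm³ = 16.11 g·m⁻²·a⁻¹
Ordering by g·m⁻²·a⁻¹: copper (16.1) > zinc (13.9)

zinc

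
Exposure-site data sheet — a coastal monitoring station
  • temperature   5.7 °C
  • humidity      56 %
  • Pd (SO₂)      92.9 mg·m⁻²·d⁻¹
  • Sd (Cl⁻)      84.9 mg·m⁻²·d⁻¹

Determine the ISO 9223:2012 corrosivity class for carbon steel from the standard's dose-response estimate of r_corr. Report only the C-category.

C3

carbon steel: temperature factor f = +0.150·(-4.3) = -0.6450
  sulphur-dioxide contribution → 30.04 μm/a
  chloride contribution → 12.77 μm/a
  total first-year rate 42.8 μm/a
ISO 9223 Table 2 (carbon steel): 25 < 42.8 ≤ 50 μm/a ⇒ C3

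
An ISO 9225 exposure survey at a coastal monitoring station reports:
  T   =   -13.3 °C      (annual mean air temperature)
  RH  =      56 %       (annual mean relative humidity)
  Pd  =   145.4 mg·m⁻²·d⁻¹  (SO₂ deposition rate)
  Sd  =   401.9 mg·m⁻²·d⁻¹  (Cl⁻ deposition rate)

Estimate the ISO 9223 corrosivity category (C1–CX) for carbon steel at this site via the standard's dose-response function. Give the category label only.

carbon steel: f(T) = +0.150·(T−10) [T≤10 °C] = -3.4950
  sulphur-dioxide contribution → 2.193 μm/a
  chloride contribution → 15.66 μm/a
  ⇒ r_corr(carbon steel) = 17.85 μm/a
ISO 9223 Table 2 (carbon steel): 1.3 < 17.8 ≤ 25 μm/a ⇒ C2

C2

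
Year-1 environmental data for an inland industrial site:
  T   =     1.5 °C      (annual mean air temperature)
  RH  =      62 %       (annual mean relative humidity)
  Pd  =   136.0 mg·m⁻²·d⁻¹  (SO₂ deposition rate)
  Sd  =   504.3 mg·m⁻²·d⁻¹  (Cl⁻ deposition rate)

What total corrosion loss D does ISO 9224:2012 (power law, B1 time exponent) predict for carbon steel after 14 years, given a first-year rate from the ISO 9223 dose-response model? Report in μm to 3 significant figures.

carbon steel: temperature factor f = +0.150·(-8.5) = -1.2750
  SO₂ term: 1.77·136.0^0.52·exp(0.02·62-1.2750) = 21.99
  Sd branch = 0.102·Sd^0.62·e^(0.033·RH+0.04·T) = 39.71 μm/a
  r_corr = 21.99 + 39.71 = 61.7 μm/a
Power-law: D(14) = r_corr · 14^0.523
  D(14) = 61.7 × 14^0.523 = 61.7 × 3.976 = 245.3 μm

D(14) = 245 μm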